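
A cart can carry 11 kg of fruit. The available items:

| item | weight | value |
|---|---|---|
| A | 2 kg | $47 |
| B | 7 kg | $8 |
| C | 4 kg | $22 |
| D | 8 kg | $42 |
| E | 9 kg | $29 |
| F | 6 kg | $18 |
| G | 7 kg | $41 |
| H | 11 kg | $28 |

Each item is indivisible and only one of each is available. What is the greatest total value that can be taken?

Check high-value combinations within 11 kg:
- A+D: weight 2+8=10, value 47+42=89
- A+G: weight 2+7=9, value 47+41=88
- A+E: weight 2+9=11, value 47+29=76
- A+C: weight 2+4=6, value 47+22=69
- A+F: weight 2+6=8, value 47+18=65
Best: $89.

$89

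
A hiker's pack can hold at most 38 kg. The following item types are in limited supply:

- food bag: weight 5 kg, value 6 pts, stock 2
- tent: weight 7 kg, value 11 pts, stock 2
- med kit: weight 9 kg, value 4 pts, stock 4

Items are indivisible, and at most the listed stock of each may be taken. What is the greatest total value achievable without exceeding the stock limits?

Top feasible selections:
- 2×food bag + 2×tent + 1×med kit: weight 33, value 38
- 1×food bag + 2×tent + 2×med kit: weight 37, value 36
- 2×food bag + 2×tent: weight 24, value 34
- 1×food bag + 2×tent + 1×med kit: weight 28, value 32
Best: 38 pts.

38 pts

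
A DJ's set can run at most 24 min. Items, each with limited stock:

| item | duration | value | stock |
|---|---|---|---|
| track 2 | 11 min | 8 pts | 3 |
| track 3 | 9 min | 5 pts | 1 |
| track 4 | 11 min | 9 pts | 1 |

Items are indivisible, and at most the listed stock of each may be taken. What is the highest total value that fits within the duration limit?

17 pts

Top feasible selections:
- 1×track 2 + 1×track 4: duration 22, value 17
- 2×track 2: duration 22, value 16
Best: 17 pts.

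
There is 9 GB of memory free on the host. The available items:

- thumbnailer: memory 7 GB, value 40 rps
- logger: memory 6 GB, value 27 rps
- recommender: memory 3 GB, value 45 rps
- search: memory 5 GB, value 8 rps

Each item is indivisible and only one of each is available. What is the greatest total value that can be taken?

72 rps

This is a 0/1 knapsack; check combinations near the capacity.
- logger+recommender: memory 6+3=9, value 27+45=72
- recommender+search: memory 3+5=8, value 45+8=53
- recommender: memory 3, value 45
- thumbnailer: memory 7, value 40
Best: 72 rps.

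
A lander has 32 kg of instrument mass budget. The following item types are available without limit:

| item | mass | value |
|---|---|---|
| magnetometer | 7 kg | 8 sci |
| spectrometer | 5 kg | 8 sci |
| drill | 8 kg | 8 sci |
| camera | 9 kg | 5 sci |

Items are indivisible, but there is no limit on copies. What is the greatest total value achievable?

48 sci

Best value-per-unit is spectrometer at 8/5; filling with it alone gives 6×8 = 48.
Optimal mix: 1×magnetometer + 5×spectrometer → mass 32, value 48.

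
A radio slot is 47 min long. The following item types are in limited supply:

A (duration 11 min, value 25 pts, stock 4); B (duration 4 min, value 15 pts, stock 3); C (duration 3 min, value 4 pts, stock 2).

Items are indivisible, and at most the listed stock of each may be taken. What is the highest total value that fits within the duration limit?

Top feasible selections:
- 3×A + 3×B: duration 45, value 120
- 3×A + 2×B + 2×C: duration 47, value 113
- 3×A + 2×B + 1×C: duration 44, value 109
Best: 120 pts.

120 pts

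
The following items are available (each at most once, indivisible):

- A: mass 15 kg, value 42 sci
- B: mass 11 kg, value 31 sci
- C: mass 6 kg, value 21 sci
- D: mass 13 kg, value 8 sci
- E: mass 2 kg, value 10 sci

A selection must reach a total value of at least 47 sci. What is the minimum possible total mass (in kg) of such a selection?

17

Subsets with value ≥ 47, sorted by total mass:
- B+C: mass 17, value 52
- A+E: mass 17, value 52
Minimum mass: 17 kg.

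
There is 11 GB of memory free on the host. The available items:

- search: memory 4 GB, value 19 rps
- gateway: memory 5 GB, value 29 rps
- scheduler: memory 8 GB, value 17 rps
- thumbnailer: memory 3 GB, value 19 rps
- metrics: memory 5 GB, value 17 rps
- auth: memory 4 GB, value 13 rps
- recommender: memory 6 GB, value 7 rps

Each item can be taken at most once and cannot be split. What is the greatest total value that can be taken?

This is a 0/1 knapsack; check combinations near the capacity.
- search+thumbnailer+auth: memory 4+3+4=11, value 19+19+13=51
- gateway+thumbnailer: memory 5+3=8, value 29+19=48
- search+gateway: memory 4+5=9, value 19+29=48
Best: 51 rps.

51 rps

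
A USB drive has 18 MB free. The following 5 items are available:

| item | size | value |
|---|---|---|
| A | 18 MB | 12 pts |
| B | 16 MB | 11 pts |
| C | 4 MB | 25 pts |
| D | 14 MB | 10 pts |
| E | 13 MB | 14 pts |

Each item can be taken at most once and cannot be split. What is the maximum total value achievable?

39 pts

This is a 0/1 knapsack; check combinations near the capacity.
- C+E: size 4+13=17, value 25+14=39
- C+D: size 4+14=18, value 25+10=35
- C: size 4, value 25
- E: size 13, value 14
- A: size 18, value 12
Best: 39 pts.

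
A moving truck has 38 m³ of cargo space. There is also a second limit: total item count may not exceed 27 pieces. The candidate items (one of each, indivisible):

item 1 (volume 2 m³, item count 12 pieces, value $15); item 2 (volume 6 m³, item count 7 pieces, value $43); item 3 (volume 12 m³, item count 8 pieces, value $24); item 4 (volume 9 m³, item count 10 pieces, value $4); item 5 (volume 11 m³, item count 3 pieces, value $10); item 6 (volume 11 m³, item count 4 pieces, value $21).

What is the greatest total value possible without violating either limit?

$89

Feasible sets respecting both limits:
- item 1+item 2+item 5+item 6: volume 30, item count 26, value 89
- item 2+item 3+item 6: volume 29, item count 19, value 88
- item 1+item 2+item 3: volume 20, item count 27, value 82
Best: $89.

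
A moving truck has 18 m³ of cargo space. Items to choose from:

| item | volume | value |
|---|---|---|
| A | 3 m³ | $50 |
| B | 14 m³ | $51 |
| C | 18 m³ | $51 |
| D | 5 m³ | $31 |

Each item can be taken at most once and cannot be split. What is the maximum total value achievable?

Check high-value combinations within 18 m³:
- A+B: volume 3+14=17, value 50+51=101
- A+D: volume 3+5=8, value 50+31=81
- B: volume 14, value 51
Best: $101.

$101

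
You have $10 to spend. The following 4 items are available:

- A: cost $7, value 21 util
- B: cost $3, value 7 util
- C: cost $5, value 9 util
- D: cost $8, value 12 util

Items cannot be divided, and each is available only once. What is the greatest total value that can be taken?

This is a 0/1 knapsack; check combinations near the capacity.
- A+B: cost 7+3=10, value 21+7=28
- A: cost 7, value 21
- B+C: cost 3+5=8, value 7+9=16
- D: cost 8, value 12
Best: 28 util.

28 util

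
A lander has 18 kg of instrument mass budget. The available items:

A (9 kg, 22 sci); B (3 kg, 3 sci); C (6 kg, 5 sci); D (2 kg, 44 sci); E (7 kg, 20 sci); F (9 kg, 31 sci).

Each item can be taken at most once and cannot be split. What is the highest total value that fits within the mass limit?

This is a 0/1 knapsack; check combinations near the capacity.
- D+E+F: mass 2+7+9=18, value 44+20+31=95
- A+D+E: mass 9+2+7=18, value 22+44+20=86
- C+D+F: mass 6+2+9=17, value 5+44+31=80
Best: 95 sci.

95 sci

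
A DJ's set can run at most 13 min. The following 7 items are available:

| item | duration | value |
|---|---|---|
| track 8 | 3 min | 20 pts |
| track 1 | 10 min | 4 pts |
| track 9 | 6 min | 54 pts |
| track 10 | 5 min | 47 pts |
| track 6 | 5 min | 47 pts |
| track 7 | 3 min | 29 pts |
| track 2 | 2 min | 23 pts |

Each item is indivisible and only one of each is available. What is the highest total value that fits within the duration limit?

Check high-value combinations within 13 min:
- track 9+track 10+track 2: duration 6+5+2=13, value 54+47+23=124
- track 9+track 6+track 2: duration 6+5+2=13, value 54+47+23=124
- track 10+track 6+track 7: duration 5+5+3=13, value 47+47+29=123
- track 8+track 10+track 7+track 2: duration 3+5+3+2=13, value 20+47+29+23=119
- track 8+track 6+track 7+track 2: duration 3+5+3+2=13, value 20+47+29+23=119
Best: 124 pts.

124 pts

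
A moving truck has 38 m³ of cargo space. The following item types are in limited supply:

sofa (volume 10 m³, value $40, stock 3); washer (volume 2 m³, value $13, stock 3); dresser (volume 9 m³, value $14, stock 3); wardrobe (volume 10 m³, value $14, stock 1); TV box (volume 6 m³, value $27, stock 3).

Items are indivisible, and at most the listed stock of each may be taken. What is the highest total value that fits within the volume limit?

Top feasible selections:
- 2×sofa + 3×washer + 2×TV box: volume 38, value 173
- 2×sofa + 3×TV box: volume 38, value 161
- 1×sofa + 3×washer + 3×TV box: volume 34, value 160
- 2×sofa + 2×washer + 2×TV box: volume 36, value 160
Best: $173.

$173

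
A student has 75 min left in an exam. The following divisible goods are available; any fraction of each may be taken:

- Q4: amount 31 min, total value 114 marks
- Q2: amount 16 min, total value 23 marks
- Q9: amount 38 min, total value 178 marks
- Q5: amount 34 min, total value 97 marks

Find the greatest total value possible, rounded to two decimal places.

Take in order of value per unit:
- Q9 (178/38 per unit): all 38 → value 178, running total 178.00
- Q4 (114/31 per unit): all 31 → value 114, running total 292.00
- Q5 (97/34 per unit): 6 of 34 → value 6×97/34 = 17.1176, running total 309.12
Total 309.12.

309.12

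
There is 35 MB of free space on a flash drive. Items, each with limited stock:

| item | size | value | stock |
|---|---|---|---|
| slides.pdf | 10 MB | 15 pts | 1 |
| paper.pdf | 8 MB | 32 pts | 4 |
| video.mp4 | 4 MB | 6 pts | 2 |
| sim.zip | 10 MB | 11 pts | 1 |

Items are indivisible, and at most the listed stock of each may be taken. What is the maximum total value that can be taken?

Best selections within size 35 and stock limits:
- 4×paper.pdf: size 32, value 128
- 1×slides.pdf + 3×paper.pdf: size 34, value 111
- 3×paper.pdf + 2×video.mp4: size 32, value 108
- 3×paper.pdf + 1×sim.zip: size 34, value 107
Best: 128 pts.

128 pts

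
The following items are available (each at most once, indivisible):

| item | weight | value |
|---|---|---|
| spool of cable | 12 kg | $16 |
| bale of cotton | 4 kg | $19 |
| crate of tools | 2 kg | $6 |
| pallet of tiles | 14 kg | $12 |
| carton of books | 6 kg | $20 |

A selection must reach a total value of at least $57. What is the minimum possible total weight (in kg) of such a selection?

24

Subsets with value ≥ 57, sorted by total weight:
- spool of cable+bale of cotton+crate of tools+carton of books: weight 24, value 61
- bale of cotton+crate of tools+pallet of tiles+carton of books: weight 26, value 57
Minimum weight: 24 kg.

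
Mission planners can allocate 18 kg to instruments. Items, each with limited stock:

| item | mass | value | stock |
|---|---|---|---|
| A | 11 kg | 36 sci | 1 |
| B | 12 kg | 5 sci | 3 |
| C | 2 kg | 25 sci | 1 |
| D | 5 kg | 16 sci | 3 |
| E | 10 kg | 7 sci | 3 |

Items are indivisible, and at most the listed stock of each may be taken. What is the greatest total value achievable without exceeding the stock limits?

Best selections within mass 18 and stock limits:
- 1×A + 1×C + 1×D: mass 18, value 77
- 1×C + 3×D: mass 17, value 73
- 1×A + 1×C: mass 13, value 61
- 1×C + 2×D: mass 12, value 57
Best: 77 sci.

77 sci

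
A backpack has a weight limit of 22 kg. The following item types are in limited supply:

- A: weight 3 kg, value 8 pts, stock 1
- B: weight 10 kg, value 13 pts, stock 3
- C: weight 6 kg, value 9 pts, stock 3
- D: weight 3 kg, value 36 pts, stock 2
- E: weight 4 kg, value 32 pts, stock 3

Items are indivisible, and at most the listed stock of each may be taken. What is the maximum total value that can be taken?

176 pts

Best selections within weight 22 and stock limits:
- 1×A + 2×D + 3×E: weight 21, value 176
- 2×D + 3×E: weight 18, value 168
- 1×C + 2×D + 2×E: weight 20, value 145
- 1×A + 2×D + 2×E: weight 17, value 144
Best: 176 pts.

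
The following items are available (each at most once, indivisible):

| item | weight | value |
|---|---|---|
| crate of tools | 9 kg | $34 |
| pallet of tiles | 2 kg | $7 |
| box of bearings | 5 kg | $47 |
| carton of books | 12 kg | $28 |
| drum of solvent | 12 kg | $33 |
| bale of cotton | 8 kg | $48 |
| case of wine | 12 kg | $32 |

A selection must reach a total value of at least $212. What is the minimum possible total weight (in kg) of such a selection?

Subsets with value ≥ 212, sorted by total weight:
- crate of tools+box of bearings+carton of books+drum of solvent+bale of cotton+case of wine: weight 58, value 222
- crate of tools+pallet of tiles+box of bearings+carton of books+drum of solvent+bale of cotton+case of wine: weight 60, value 229
Minimum weight: 58 kg.

58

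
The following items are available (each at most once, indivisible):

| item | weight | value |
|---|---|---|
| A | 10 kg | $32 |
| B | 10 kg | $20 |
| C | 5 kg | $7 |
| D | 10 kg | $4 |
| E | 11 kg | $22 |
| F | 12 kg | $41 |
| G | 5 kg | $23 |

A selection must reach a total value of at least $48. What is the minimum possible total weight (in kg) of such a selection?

Subsets with value ≥ 48, sorted by total weight:
- A+G: weight 15, value 55
- F+G: weight 17, value 64
- C+F: weight 17, value 48
- A+C+G: weight 20, value 62
Minimum weight: 15 kg.

15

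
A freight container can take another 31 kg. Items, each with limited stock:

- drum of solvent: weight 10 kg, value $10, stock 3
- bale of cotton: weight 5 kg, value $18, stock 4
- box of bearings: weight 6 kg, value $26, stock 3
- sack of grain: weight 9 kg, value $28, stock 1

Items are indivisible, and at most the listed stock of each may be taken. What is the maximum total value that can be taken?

$116

Top feasible selections:
- 2×bale of cotton + 2×box of bearings + 1×sack of grain: weight 31, value 116
- 2×bale of cotton + 3×box of bearings: weight 28, value 114
- 3×bale of cotton + 1×box of bearings + 1×sack of grain: weight 30, value 108
Best: $116.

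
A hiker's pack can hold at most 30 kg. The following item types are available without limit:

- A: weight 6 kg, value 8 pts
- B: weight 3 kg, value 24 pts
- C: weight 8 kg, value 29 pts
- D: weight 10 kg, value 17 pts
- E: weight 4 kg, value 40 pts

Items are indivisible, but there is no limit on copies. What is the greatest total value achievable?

288 pts

Best value-per-unit is E at 40/4; filling with it alone gives 7×40 = 280.
Optimal mix: 2×B + 6×E → weight 30, value 288.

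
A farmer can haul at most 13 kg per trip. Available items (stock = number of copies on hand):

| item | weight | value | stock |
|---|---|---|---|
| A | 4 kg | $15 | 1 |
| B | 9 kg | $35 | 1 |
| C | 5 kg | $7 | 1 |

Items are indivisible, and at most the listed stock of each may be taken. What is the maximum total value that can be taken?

$50

Best selections within weight 13 and stock limits:
- 1×A + 1×B: weight 13, value 50
- 1×B: weight 9, value 35
- 1×A + 1×C: weight 9, value 22
Best: $50.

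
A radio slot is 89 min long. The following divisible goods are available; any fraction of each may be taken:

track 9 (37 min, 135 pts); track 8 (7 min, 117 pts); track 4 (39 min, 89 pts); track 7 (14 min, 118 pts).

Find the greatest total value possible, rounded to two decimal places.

440.74

Take in order of value per unit:
- track 8 (117/7 per unit): all 7 → value 117, running total 117.00
- track 7 (118/14 per unit): all 14 → value 118, running total 235.00
- track 9 (135/37 per unit): all 37 → value 135, running total 370.00
- track 4 (89/39 per unit): 31 of 39 → value 31×89/39 = 70.7436, running total 440.74
Total 440.74.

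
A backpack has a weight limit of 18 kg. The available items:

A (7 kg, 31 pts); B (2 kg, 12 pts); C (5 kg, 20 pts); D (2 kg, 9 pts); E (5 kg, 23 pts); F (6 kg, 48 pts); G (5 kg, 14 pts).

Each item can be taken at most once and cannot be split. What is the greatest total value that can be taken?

103 pts

Check high-value combinations within 18 kg:
- B+C+E+F: weight 2+5+5+6=18, value 12+20+23+48=103
- A+E+F: weight 7+5+6=18, value 31+23+48=102
- A+B+D+F: weight 7+2+2+6=17, value 31+12+9+48=100
- C+D+E+F: weight 5+2+5+6=18, value 20+9+23+48=100
- A+C+F: weight 7+5+6=18, value 31+20+48=99
Best: 103 pts.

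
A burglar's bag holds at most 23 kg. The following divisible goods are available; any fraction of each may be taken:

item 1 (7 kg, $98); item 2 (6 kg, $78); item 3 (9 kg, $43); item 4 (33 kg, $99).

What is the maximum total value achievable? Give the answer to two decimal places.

222.00

Take in order of value per unit:
- item 1 (98/7 per unit): all 7 → value 98, running total 98.00
- item 2 (78/6 per unit): all 6 → value 78, running total 176.00
- item 3 (43/9 per unit): all 9 → value 43, running total 219.00
- item 4 (99/33 per unit): 1 of 33 → value 1×99/33 = 3.0000, running total 222.00
Total 222.00.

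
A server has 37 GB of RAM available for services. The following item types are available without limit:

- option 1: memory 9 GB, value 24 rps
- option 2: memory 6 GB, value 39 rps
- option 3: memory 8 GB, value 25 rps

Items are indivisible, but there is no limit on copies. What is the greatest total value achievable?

Best value-per-unit is option 2 at 39/6, and filling with it alone uses memory 6×6=36. No mix of the others beats 6×39 = 234.

234 rps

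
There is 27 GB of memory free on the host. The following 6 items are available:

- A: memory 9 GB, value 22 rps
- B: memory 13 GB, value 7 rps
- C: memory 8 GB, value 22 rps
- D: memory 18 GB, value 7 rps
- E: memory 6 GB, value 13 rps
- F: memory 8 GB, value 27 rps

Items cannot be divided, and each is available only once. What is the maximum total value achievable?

71 rps

Check high-value combinations within 27 GB:
- A+C+F: memory 9+8+8=25, value 22+22+27=71
- C+E+F: memory 8+6+8=22, value 22+13+27=62
- A+E+F: memory 9+6+8=23, value 22+13+27=62
Best: 71 rps.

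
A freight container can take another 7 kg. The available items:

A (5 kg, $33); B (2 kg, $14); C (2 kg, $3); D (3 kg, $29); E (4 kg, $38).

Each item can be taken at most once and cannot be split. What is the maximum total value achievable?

$67

Check high-value combinations within 7 kg:
- D+E: weight 3+4=7, value 29+38=67
- B+E: weight 2+4=6, value 14+38=52
- A+B: weight 5+2=7, value 33+14=47
- B+C+D: weight 2+2+3=7, value 14+3+29=46
Best: $67.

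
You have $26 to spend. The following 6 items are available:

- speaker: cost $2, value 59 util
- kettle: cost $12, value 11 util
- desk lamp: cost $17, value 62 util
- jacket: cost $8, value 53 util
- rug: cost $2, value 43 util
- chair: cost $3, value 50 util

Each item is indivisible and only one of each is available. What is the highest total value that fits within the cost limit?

214 util

Check high-value combinations within $26:
- speaker+desk lamp+rug+chair: cost 2+17+2+3=24, value 59+62+43+50=214
- speaker+jacket+rug+chair: cost 2+8+2+3=15, value 59+53+43+50=205
- speaker+kettle+jacket+chair: cost 2+12+8+3=25, value 59+11+53+50=173
- speaker+desk lamp+chair: cost 2+17+3=22, value 59+62+50=171
- speaker+kettle+jacket+rug: cost 2+12+8+2=24, value 59+11+53+43=166
Best: 214 util.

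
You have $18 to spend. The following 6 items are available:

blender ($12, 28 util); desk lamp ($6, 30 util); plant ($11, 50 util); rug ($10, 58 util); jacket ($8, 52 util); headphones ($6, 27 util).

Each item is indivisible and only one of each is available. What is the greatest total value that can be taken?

110 util

Check high-value combinations within $18:
- rug+jacket: cost 10+8=18, value 58+52=110
- desk lamp+rug: cost 6+10=16, value 30+58=88
- rug+headphones: cost 10+6=16, value 58+27=85
- desk lamp+jacket: cost 6+8=14, value 30+52=82
- desk lamp+plant: cost 6+11=17, value 30+50=80
Best: 110 util.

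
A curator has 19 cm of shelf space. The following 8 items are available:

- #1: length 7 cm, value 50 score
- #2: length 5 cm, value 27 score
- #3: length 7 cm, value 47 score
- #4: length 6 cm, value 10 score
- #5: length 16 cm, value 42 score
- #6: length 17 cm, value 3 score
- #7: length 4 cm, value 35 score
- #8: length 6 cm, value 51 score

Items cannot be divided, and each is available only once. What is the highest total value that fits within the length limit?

Check high-value combinations within 19 cm:
- #1+#7+#8: length 7+4+6=17, value 50+35+51=136
- #3+#7+#8: length 7+4+6=17, value 47+35+51=133
- #1+#3+#7: length 7+7+4=18, value 50+47+35=132
Best: 136 score.

136 score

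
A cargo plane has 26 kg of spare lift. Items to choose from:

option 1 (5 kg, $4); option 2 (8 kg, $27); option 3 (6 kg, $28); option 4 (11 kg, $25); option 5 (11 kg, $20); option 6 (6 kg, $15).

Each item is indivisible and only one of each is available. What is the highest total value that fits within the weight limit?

This is a 0/1 knapsack; check combinations near the capacity.
- option 2+option 3+option 4: weight 8+6+11=25, value 27+28+25=80
- option 2+option 3+option 5: weight 8+6+11=25, value 27+28+20=75
- option 1+option 2+option 3+option 6: weight 5+8+6+6=25, value 4+27+28+15=74
- option 2+option 3+option 6: weight 8+6+6=20, value 27+28+15=70
- option 3+option 4+option 6: weight 6+11+6=23, value 28+25+15=68
Best: $80.

$80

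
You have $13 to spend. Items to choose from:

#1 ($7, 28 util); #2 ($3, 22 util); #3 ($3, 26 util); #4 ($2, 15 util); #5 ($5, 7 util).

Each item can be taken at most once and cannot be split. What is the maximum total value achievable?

76 util

Check high-value combinations within $13:
- #1+#2+#3: cost 7+3+3=13, value 28+22+26=76
- #2+#3+#4+#5: cost 3+3+2+5=13, value 22+26+15+7=70
- #1+#3+#4: cost 7+3+2=12, value 28+26+15=69
- #1+#2+#4: cost 7+3+2=12, value 28+22+15=65
- #2+#3+#4: cost 3+3+2=8, value 22+26+15=63
Best: 76 util.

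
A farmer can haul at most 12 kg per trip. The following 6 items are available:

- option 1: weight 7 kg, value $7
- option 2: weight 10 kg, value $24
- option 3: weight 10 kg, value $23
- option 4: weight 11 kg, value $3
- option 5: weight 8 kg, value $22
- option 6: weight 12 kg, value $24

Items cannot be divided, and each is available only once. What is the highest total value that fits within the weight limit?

Check high-value combinations within 12 kg:
- option 2: weight 10, value 24
- option 6: weight 12, value 24
- option 3: weight 10, value 23
- option 5: weight 8, value 22
- option 1: weight 7, value 7
Best: $24.

$24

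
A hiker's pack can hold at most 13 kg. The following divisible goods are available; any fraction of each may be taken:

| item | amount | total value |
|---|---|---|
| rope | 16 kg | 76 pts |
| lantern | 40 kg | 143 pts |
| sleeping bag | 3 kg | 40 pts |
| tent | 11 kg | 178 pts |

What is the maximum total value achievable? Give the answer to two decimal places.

204.67

Take in order of value per unit:
- tent (178/11 per unit): all 11 → value 178, running total 178.00
- sleeping bag (40/3 per unit): 2 of 3 → value 2×40/3 = 26.6667, running total 204.67
Total 204.67.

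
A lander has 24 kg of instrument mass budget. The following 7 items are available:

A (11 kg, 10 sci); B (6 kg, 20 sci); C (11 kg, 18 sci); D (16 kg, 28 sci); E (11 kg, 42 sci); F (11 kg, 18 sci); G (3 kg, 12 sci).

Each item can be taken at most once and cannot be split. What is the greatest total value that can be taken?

74 sci

Check high-value combinations within 24 kg:
- B+E+G: mass 6+11+3=20, value 20+42+12=74
- B+E: mass 6+11=17, value 20+42=62
- C+E: mass 11+11=22, value 18+42=60
Best: 74 sci.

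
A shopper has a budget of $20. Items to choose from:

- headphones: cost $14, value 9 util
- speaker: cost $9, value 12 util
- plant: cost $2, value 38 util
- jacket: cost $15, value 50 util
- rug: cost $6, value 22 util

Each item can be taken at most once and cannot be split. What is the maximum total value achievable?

88 util

Check high-value combinations within $20:
- plant+jacket: cost 2+15=17, value 38+50=88
- speaker+plant+rug: cost 9+2+6=17, value 12+38+22=72
- plant+rug: cost 2+6=8, value 38+22=60
- speaker+plant: cost 9+2=11, value 12+38=50
- jacket: cost 15, value 50
Best: 88 util.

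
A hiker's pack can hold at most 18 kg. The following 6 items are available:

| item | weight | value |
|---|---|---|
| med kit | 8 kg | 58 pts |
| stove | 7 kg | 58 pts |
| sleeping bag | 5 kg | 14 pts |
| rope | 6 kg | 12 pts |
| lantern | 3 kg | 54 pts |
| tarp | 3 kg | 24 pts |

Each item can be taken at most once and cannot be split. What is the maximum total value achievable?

170 pts

This is a 0/1 knapsack; check combinations near the capacity.
- med kit+stove+lantern: weight 8+7+3=18, value 58+58+54=170
- stove+sleeping bag+lantern+tarp: weight 7+5+3+3=18, value 58+14+54+24=150
- med kit+stove+tarp: weight 8+7+3=18, value 58+58+24=140
Best: 170 pts.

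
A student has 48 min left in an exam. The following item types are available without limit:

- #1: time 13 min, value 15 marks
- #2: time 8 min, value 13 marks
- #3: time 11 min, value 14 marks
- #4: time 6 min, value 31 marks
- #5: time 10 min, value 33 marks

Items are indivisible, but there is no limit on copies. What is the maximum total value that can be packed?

248 marks

Best value-per-unit is #4 at 31/6, and filling with it alone uses time 8×6=48. No mix of the others beats 8×31 = 248.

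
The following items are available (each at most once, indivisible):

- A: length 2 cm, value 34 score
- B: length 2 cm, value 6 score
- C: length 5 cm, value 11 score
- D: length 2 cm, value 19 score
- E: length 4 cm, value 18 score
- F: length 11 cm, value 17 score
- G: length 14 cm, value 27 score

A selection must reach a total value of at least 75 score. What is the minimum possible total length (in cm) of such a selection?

Subsets with value ≥ 75, sorted by total length:
- A+B+D+E: length 10, value 77
- A+C+D+E: length 13, value 82
- A+B+C+D+E: length 15, value 88
Minimum length: 10 cm.

10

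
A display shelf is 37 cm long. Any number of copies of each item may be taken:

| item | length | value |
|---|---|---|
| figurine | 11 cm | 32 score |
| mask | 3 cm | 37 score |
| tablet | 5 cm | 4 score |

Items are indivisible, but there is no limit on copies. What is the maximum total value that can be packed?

Best value-per-unit is mask at 37/3, and filling with it alone uses length 12×3=36. No mix of the others beats 12×37 = 444.

444 score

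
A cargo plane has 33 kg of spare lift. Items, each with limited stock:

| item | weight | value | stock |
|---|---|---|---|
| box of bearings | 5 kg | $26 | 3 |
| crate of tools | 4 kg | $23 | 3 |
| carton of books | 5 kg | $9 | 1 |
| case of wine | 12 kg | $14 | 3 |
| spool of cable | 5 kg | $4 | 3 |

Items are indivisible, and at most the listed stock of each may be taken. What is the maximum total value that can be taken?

$156

Best selections within weight 33 and stock limits:
- 3×box of bearings + 3×crate of tools + 1×carton of books: weight 32, value 156
- 3×box of bearings + 3×crate of tools + 1×spool of cable: weight 32, value 151
- 3×box of bearings + 3×crate of tools: weight 27, value 147
- 3×box of bearings + 2×crate of tools + 1×carton of books + 1×spool of cable: weight 33, value 137
Best: $156.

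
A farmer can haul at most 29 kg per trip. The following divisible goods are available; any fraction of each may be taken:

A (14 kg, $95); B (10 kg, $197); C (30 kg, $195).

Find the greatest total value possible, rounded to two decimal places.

Take in order of value per unit:
- B (197/10 per unit): all 10 → value 197, running total 197.00
- A (95/14 per unit): all 14 → value 95, running total 292.00
- C (195/30 per unit): 5 of 30 → value 5×195/30 = 32.5000, running total 324.50
Total 324.50.

324.50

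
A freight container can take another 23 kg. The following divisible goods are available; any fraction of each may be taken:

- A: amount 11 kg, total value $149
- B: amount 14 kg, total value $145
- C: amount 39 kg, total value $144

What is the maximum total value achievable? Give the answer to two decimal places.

Take in order of value per unit:
- A (149/11 per unit): all 11 → value 149, running total 149.00
- B (145/14 per unit): 12 of 14 → value 12×145/14 = 124.2857, running total 273.29
Total 273.29.

273.29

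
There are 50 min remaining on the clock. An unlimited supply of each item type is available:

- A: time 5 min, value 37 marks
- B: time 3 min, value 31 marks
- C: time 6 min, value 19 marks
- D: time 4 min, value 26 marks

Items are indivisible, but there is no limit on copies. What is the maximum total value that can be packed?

Best value-per-unit is B at 31/3; filling with it alone gives 16×31 = 496.
Optimal mix: 1×A + 15×B → time 50, value 502.

502 marks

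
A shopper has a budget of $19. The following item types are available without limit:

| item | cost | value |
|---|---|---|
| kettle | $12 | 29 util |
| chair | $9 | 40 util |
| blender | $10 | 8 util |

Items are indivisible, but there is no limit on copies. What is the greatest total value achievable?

80 util

Best value-per-unit is chair at 40/9, and filling with it alone uses cost 2×9=18. No mix of the others beats 2×40 = 80.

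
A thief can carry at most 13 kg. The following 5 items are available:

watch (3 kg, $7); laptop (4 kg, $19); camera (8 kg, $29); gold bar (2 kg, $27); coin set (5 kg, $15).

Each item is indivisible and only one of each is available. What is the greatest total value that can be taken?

This is a 0/1 knapsack; check combinations near the capacity.
- watch+camera+gold bar: weight 3+8+2=13, value 7+29+27=63
- laptop+gold bar+coin set: weight 4+2+5=11, value 19+27+15=61
- camera+gold bar: weight 8+2=10, value 29+27=56
Best: $63.

$63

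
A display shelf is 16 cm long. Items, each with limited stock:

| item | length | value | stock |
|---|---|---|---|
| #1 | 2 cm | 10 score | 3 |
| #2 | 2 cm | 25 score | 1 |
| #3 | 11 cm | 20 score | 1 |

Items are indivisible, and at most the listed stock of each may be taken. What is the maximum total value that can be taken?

55 score

Best selections within length 16 and stock limits:
- 3×#1 + 1×#2: length 8, value 55
- 1×#1 + 1×#2 + 1×#3: length 15, value 55
Best: 55 score.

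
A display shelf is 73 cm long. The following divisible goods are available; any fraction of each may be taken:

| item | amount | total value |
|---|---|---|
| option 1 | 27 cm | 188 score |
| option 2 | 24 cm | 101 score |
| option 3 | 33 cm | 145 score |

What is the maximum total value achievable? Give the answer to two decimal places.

387.71

Take in order of value per unit:
- option 1 (188/27 per unit): all 27 → value 188, running total 188.00
- option 3 (145/33 per unit): all 33 → value 145, running total 333.00
- option 2 (101/24 per unit): 13 of 24 → value 13×101/24 = 54.7083, running total 387.71
Total 387.71.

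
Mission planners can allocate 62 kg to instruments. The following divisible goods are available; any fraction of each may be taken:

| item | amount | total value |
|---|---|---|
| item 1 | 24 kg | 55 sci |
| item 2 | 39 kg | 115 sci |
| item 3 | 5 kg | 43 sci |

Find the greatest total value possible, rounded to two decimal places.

Take in order of value per unit:
- item 3 (43/5 per unit): all 5 → value 43, running total 43.00
- item 2 (115/39 per unit): all 39 → value 115, running total 158.00
- item 1 (55/24 per unit): 18 of 24 → value 18×55/24 = 41.2500, running total 199.25
Total 199.25.

199.25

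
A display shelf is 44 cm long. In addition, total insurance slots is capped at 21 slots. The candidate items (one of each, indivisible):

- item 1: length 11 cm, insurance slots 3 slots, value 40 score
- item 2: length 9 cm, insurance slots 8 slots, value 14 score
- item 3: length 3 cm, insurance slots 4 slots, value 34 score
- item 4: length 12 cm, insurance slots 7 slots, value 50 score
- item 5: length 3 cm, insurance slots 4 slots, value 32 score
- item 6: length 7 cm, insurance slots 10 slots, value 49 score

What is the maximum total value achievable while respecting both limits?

Feasible sets respecting both limits:
- item 1+item 3+item 4+item 5: length 29, insurance slots 18, value 156
- item 1+item 3+item 5+item 6: length 24, insurance slots 21, value 155
- item 1+item 4+item 6: length 30, insurance slots 20, value 139
- item 3+item 4+item 6: length 22, insurance slots 21, value 133
Best: 156 score.

156 score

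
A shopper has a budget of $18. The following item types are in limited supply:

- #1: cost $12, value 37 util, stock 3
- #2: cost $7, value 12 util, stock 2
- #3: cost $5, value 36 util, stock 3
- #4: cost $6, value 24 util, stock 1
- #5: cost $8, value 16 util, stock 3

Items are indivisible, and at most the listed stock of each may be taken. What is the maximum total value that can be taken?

108 util

Top feasible selections:
- 3×#3: cost 15, value 108
- 2×#3 + 1×#4: cost 16, value 96
Best: 108 util.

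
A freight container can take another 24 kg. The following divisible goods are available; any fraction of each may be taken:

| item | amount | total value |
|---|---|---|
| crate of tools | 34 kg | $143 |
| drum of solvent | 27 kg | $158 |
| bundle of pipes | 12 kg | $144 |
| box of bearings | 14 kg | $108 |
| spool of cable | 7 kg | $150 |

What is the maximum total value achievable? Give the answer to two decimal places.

Take in order of value per unit:
- spool of cable (150/7 per unit): all 7 → value 150, running total 150.00
- bundle of pipes (144/12 per unit): all 12 → value 144, running total 294.00
- box of bearings (108/14 per unit): 5 of 14 → value 5×108/14 = 38.5714, running total 332.57
Total 332.57.

332.57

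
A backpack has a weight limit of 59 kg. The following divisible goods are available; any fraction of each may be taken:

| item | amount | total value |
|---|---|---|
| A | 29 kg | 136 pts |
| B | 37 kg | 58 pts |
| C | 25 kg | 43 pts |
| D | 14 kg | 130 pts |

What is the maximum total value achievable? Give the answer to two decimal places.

293.52

Take in order of value per unit:
- D (130/14 per unit): all 14 → value 130, running total 130.00
- A (136/29 per unit): all 29 → value 136, running total 266.00
- C (43/25 per unit): 16 of 25 → value 16×43/25 = 27.5200, running total 293.52
Total 293.52.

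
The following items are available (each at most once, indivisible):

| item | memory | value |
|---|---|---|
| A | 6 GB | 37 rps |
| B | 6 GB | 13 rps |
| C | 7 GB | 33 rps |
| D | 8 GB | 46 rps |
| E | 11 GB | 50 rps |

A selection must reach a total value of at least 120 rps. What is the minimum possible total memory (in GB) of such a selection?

Subsets with value ≥ 120, sorted by total memory:
- A+C+E: memory 24, value 120
- A+D+E: memory 25, value 133
- C+D+E: memory 26, value 129
- A+B+C+D: memory 27, value 129
Minimum memory: 24 GB.

24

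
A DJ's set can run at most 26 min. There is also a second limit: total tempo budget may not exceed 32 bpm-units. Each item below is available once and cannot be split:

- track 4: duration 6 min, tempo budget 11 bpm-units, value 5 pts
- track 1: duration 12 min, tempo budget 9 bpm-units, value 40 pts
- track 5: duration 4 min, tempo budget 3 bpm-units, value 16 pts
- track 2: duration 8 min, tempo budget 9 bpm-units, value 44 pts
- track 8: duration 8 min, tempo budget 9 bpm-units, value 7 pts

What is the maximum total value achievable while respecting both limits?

100 pts

Feasible sets respecting both limits:
- track 1+track 5+track 2: duration 24, tempo budget 21, value 100
- track 4+track 1+track 2: duration 26, tempo budget 29, value 89
- track 1+track 2: duration 20, tempo budget 18, value 84
- track 4+track 5+track 2+track 8: duration 26, tempo budget 32, value 72
Best: 100 pts.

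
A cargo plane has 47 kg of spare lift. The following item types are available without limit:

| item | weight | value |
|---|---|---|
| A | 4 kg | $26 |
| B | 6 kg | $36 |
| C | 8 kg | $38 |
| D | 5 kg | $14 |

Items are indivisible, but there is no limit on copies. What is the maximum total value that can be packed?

$296

Best value-per-unit is A at 26/4; filling with it alone gives 11×26 = 286.
Optimal mix: 10×A + 1×B → weight 46, value 296.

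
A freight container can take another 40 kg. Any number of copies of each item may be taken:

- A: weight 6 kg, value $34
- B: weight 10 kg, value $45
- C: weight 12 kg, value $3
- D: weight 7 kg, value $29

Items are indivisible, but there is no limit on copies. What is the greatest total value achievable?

$215

Best value-per-unit is A at 34/6; filling with it alone gives 6×34 = 204.
Optimal mix: 5×A + 1×B → weight 40, value 215.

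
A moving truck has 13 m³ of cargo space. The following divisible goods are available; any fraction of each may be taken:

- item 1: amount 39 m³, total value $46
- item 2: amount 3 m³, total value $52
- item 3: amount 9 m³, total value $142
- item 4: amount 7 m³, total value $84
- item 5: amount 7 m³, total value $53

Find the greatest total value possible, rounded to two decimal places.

206.00

Take in order of value per unit:
- item 2 (52/3 per unit): all 3 → value 52, running total 52.00
- item 3 (142/9 per unit): all 9 → value 142, running total 194.00
- item 4 (84/7 per unit): 1 of 7 → value 1×84/7 = 12.0000, running total 206.00
Total 206.00.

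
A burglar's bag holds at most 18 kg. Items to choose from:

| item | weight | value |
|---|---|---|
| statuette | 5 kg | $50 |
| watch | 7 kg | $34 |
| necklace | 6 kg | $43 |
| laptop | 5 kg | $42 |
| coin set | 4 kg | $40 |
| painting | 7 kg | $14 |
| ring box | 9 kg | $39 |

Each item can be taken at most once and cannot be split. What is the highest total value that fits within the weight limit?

$135

Check high-value combinations within 18 kg:
- statuette+necklace+laptop: weight 5+6+5=16, value 50+43+42=135
- statuette+necklace+coin set: weight 5+6+4=15, value 50+43+40=133
- statuette+laptop+coin set: weight 5+5+4=14, value 50+42+40=132
- statuette+coin set+ring box: weight 5+4+9=18, value 50+40+39=129
- statuette+watch+necklace: weight 5+7+6=18, value 50+34+43=127
Best: $135.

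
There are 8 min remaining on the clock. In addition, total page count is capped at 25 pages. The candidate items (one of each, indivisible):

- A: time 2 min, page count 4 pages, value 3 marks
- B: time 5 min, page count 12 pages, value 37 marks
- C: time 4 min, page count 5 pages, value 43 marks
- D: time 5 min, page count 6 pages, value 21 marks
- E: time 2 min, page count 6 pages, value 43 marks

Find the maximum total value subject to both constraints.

89 marks

Feasible sets respecting both limits:
- A+C+E: time 8, page count 15, value 89
- C+E: time 6, page count 11, value 86
- B+E: time 7, page count 18, value 80
Best: 89 marks.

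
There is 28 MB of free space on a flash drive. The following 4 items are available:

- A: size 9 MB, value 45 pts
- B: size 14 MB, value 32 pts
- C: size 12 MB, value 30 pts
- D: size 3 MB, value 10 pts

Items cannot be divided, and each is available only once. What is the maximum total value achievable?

Check high-value combinations within 28 MB:
- A+B+D: size 9+14+3=26, value 45+32+10=87
- A+C+D: size 9+12+3=24, value 45+30+10=85
- A+B: size 9+14=23, value 45+32=77
- A+C: size 9+12=21, value 45+30=75
- B+C: size 14+12=26, value 32+30=62
Best: 87 pts.

87 pts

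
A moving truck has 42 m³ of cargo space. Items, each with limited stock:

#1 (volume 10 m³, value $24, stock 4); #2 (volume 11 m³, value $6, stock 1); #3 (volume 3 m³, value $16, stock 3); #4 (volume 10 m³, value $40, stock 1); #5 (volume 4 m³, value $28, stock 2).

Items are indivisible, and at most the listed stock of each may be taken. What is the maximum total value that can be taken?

Top feasible selections:
- 1×#1 + 3×#3 + 1×#4 + 2×#5: volume 37, value 168
- 2×#1 + 1×#3 + 1×#4 + 2×#5: volume 41, value 160
Best: $168.

$168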